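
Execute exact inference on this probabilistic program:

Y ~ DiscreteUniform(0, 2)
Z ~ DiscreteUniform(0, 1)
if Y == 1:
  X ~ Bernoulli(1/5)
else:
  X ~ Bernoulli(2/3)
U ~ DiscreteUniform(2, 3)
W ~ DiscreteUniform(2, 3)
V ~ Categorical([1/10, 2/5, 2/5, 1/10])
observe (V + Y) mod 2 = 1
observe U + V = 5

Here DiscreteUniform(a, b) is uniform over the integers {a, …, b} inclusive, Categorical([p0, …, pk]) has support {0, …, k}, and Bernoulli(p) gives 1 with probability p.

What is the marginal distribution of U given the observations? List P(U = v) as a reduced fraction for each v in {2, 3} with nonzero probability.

P(U=2) = 1/3, P(U=3) = 2/3

Enumerate traces; 24 have nonzero weight after conditioning:
  (Y=0, Z=0, X=0, U=2, W=2, V=3) weight 1/720
  (Y=0, Z=0, X=0, U=2, W=3, V=3) weight 1/720
  (Y=0, Z=0, X=1, U=2, W=2, V=3) weight 1/360
  (Y=0, Z=0, X=1, U=2, W=3, V=3) weight 1/360
  (Y=0, Z=1, X=0, U=2, W=2, V=3) weight 1/720
  (Y=0, Z=1, X=0, U=2, W=3, V=3) weight 1/720
  (Y=0, Z=1, X=1, U=2, W=2, V=3) weight 1/360
  (Y=0, Z=1, X=1, U=2, W=3, V=3) weight 1/360
  (Y=1, Z=0, X=0, U=3, W=2, V=2) weight 1/75
  … 15 more
Group by U:
  weight(U=2) = 1/30
  weight(U=3) = 1/15
Total weight = 1/30 + 1/15 = 1/10
P(U=2 | obs) = 1/30 / 1/10 = 1/3
P(U=3 | obs) = 1/15 / 1/10 = 2/3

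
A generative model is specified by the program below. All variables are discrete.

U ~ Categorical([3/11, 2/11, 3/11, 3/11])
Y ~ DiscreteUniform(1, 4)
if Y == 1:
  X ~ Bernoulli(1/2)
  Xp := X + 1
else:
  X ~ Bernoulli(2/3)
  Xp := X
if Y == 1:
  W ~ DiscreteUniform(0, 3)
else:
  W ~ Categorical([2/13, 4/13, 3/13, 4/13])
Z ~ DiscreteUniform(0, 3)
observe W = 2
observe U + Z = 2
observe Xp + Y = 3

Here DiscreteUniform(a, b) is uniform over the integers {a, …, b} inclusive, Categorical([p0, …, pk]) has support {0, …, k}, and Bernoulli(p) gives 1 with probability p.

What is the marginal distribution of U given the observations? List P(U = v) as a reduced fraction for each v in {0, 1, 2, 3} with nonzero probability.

P(U=0) = 3/8, P(U=1) = 1/4, P(U=2) = 3/8

Enumerate traces; 9 have nonzero weight after conditioning:
  (U=0, Y=1, X=1, W=2, Z=2) weight 3/1408
  (U=0, Y=2, X=1, W=2, Z=2) weight 3/1144
  (U=0, Y=3, X=0, W=2, Z=2) weight 3/2288
  (U=1, Y=1, X=1, W=2, Z=1) weight 1/704
  (U=1, Y=2, X=1, W=2, Z=1) weight 1/572
  (U=1, Y=3, X=0, W=2, Z=1) weight 1/1144
  (U=2, Y=1, X=1, W=2, Z=0) weight 3/1408
  (U=2, Y=2, X=1, W=2, Z=0) weight 3/1144
  … 1 more
Group by U:
  weight(U=0) = 111/18304
  weight(U=1) = 37/9152
  weight(U=2) = 111/18304
Total weight = 111/18304 + 37/9152 + 111/18304 = 37/2288
P(U=0 | obs) = 111/18304 / 37/2288 = 3/8
P(U=1 | obs) = 37/9152 / 37/2288 = 1/4
P(U=2 | obs) = 111/18304 / 37/2288 = 3/8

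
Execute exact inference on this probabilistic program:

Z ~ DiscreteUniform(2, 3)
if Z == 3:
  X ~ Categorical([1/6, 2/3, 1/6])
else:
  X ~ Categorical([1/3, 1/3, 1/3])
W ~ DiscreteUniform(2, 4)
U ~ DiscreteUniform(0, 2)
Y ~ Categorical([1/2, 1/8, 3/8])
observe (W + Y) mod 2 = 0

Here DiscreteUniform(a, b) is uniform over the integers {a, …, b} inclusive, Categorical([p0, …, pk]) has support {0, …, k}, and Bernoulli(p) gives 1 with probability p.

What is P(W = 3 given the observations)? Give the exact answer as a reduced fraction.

P(W = 3 | obs) = 1/15

Enumerate traces; 90 have nonzero weight after conditioning:
  (Z=2, X=0, W=2, U=0, Y=0) weight 1/108
  (Z=2, X=0, W=2, U=0, Y=2) weight 1/144
  (Z=2, X=0, W=2, U=1, Y=0) weight 1/108
  (Z=2, X=0, W=2, U=1, Y=2) weight 1/144
  (Z=2, X=0, W=2, U=2, Y=0) weight 1/108
  (Z=2, X=0, W=2, U=2, Y=2) weight 1/144
  (Z=2, X=0, W=3, U=0, Y=1) weight 1/432
  (Z=2, X=0, W=3, U=1, Y=1) weight 1/432
  (Z=2, X=0, W=4, U=0, Y=0) weight 1/108
  … 81 more
Group by W:
  weight(W=2) = 7/24
  weight(W=3) = 1/24
  weight(W=4) = 7/24
Total weight = 7/24 + 1/24 + 7/24 = 5/8
P(W=2 | obs) = 7/24 / 5/8 = 7/15
P(W=3 | obs) = 1/24 / 5/8 = 1/15
P(W=4 | obs) = 7/24 / 5/8 = 7/15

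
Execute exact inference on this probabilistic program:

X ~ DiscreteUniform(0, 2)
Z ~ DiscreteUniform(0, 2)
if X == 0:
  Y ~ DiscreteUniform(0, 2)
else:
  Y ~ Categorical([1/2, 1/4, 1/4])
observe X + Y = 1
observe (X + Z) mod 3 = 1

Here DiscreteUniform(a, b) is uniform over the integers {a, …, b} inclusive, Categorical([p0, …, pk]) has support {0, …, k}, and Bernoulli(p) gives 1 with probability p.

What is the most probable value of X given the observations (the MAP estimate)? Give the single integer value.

Enumerate traces; 2 have nonzero weight after conditioning:
  (X=0, Z=1, Y=1) weight 1/27
  (X=1, Z=0, Y=0) weight 1/18
Group by X:
  weight(X=0) = 1/27
  weight(X=1) = 1/18
Total weight = 1/27 + 1/18 = 5/54
P(X=0 | obs) = 1/27 / 5/54 = 2/5
P(X=1 | obs) = 1/18 / 5/54 = 3/5
argmax = 1

argmax_v P(X = v | obs) = 1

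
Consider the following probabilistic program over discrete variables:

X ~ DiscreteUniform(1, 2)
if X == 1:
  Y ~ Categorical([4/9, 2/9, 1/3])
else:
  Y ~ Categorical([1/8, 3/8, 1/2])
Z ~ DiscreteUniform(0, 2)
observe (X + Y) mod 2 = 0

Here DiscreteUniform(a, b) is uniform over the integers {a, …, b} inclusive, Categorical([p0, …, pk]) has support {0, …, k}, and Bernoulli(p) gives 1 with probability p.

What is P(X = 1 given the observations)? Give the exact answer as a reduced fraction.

Enumerate traces; 9 have nonzero weight after conditioning:
  (X=1, Y=1, Z=0) weight 1/27
  (X=1, Y=1, Z=1) weight 1/27
  (X=1, Y=1, Z=2) weight 1/27
  (X=2, Y=0, Z=0) weight 1/48
  (X=2, Y=0, Z=1) weight 1/48
  (X=2, Y=0, Z=2) weight 1/48
  (X=2, Y=2, Z=0) weight 1/12
  (X=2, Y=2, Z=1) weight 1/12
  … 1 more
Group by X:
  weight(X=1) = 1/9
  weight(X=2) = 5/16
Total weight = 1/9 + 5/16 = 61/144
P(X=1 | obs) = 1/9 / 61/144 = 16/61
P(X=2 | obs) = 5/16 / 61/144 = 45/61

P(X = 1 | obs) = 16/61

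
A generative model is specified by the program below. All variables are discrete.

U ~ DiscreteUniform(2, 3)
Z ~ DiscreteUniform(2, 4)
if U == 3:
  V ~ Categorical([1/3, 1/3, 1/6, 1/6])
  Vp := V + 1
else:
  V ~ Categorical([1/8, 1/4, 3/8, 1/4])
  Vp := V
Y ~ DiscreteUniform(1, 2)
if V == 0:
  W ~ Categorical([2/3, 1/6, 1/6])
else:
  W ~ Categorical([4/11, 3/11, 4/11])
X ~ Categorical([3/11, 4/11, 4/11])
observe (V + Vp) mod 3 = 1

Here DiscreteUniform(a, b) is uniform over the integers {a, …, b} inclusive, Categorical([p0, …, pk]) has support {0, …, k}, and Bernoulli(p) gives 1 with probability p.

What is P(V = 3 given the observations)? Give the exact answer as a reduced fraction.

P(V = 3 | obs) = 4/21

Enumerate traces; 162 have nonzero weight after conditioning:
  (U=2, Z=2, V=2, Y=1, W=0, X=0) weight 3/968
  (U=2, Z=2, V=2, Y=1, W=0, X=1) weight 1/242
  (U=2, Z=2, V=2, Y=1, W=0, X=2) weight 1/242
  (U=2, Z=2, V=2, Y=1, W=1, X=0) weight 9/3872
  (U=2, Z=2, V=2, Y=1, W=1, X=1) weight 3/968
  (U=2, Z=2, V=2, Y=1, W=1, X=2) weight 3/968
  (U=2, Z=2, V=2, Y=1, W=2, X=0) weight 3/968
  (U=2, Z=2, V=2, Y=1, W=2, X=1) weight 1/242
  (U=3, Z=2, V=0, Y=1, W=0, X=0) weight 1/198
  (U=3, Z=2, V=3, Y=1, W=0, X=0) weight 1/726
  … 152 more
Group by V:
  weight(V=0) = 1/6
  weight(V=2) = 3/16
  weight(V=3) = 1/12
Total weight = 1/6 + 3/16 + 1/12 = 7/16
P(V=0 | obs) = 1/6 / 7/16 = 8/21
P(V=2 | obs) = 3/16 / 7/16 = 3/7
P(V=3 | obs) = 1/12 / 7/16 = 4/21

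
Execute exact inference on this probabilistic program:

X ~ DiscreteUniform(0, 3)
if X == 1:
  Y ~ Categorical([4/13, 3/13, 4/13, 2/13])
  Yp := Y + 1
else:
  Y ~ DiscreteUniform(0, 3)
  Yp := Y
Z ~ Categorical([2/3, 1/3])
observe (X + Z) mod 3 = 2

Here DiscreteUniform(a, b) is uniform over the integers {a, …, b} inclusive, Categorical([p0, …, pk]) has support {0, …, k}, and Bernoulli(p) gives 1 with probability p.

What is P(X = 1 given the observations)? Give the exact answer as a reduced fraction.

P(X = 1 | obs) = 1/3

Enumerate traces; 8 have nonzero weight after conditioning:
  (X=1, Y=0, Z=1) weight 1/39
  (X=1, Y=1, Z=1) weight 1/52
  (X=1, Y=2, Z=1) weight 1/39
  (X=1, Y=3, Z=1) weight 1/78
  (X=2, Y=0, Z=0) weight 1/24
  (X=2, Y=1, Z=0) weight 1/24
  (X=2, Y=2, Z=0) weight 1/24
  (X=2, Y=3, Z=0) weight 1/24
Group by X:
  weight(X=1) = 1/12
  weight(X=2) = 1/6
Total weight = 1/12 + 1/6 = 1/4
P(X=1 | obs) = 1/12 / 1/4 = 1/3
P(X=2 | obs) = 1/6 / 1/4 = 2/3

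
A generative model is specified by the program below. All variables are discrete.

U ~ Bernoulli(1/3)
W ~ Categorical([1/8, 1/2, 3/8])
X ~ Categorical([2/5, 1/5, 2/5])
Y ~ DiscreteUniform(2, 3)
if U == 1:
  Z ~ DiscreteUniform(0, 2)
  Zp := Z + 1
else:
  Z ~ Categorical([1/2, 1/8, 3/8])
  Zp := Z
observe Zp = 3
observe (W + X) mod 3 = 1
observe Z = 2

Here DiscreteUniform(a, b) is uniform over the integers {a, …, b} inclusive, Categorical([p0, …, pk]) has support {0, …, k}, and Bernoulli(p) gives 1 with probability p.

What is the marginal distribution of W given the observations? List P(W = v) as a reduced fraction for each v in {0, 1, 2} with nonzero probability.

Enumerate traces; 6 have nonzero weight after conditioning:
  (U=1, W=0, X=1, Y=2, Z=2) weight 1/720
  (U=1, W=0, X=1, Y=3, Z=2) weight 1/720
  (U=1, W=1, X=0, Y=2, Z=2) weight 1/90
  (U=1, W=1, X=0, Y=3, Z=2) weight 1/90
  (U=1, W=2, X=2, Y=2, Z=2) weight 1/120
  (U=1, W=2, X=2, Y=3, Z=2) weight 1/120
Group by W:
  weight(W=0) = 1/360
  weight(W=1) = 1/45
  weight(W=2) = 1/60
Total weight = 1/360 + 1/45 + 1/60 = 1/24
P(W=0 | obs) = 1/360 / 1/24 = 1/15
P(W=1 | obs) = 1/45 / 1/24 = 8/15
P(W=2 | obs) = 1/60 / 1/24 = 2/5

P(W=0) = 1/15, P(W=1) = 8/15, P(W=2) = 2/5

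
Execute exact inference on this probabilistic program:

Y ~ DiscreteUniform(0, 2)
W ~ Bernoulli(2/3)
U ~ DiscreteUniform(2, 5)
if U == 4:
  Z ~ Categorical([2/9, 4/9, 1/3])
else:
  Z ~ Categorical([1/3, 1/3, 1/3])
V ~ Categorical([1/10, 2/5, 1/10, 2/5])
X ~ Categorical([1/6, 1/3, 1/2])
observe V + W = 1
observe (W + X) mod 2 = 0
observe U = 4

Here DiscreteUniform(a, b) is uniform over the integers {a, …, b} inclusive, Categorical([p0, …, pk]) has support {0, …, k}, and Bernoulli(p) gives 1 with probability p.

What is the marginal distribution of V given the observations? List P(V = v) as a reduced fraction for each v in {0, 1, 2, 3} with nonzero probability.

Enumerate traces; 27 have nonzero weight after conditioning:
  (Y=0, W=0, U=4, Z=0, V=1, X=0) weight 1/2430
  (Y=0, W=0, U=4, Z=0, V=1, X=2) weight 1/810
  (Y=0, W=0, U=4, Z=1, V=1, X=0) weight 1/1215
  (Y=0, W=0, U=4, Z=1, V=1, X=2) weight 1/405
  (Y=0, W=0, U=4, Z=2, V=1, X=0) weight 1/1620
  (Y=0, W=0, U=4, Z=2, V=1, X=2) weight 1/540
  (Y=0, W=1, U=4, Z=0, V=0, X=1) weight 1/2430
  (Y=0, W=1, U=4, Z=1, V=0, X=1) weight 1/1215
  … 19 more
Group by V:
  weight(V=0) = 1/180
  weight(V=1) = 1/45
Total weight = 1/180 + 1/45 = 1/36
P(V=0 | obs) = 1/180 / 1/36 = 1/5
P(V=1 | obs) = 1/45 / 1/36 = 4/5

P(V=0) = 1/5, P(V=1) = 4/5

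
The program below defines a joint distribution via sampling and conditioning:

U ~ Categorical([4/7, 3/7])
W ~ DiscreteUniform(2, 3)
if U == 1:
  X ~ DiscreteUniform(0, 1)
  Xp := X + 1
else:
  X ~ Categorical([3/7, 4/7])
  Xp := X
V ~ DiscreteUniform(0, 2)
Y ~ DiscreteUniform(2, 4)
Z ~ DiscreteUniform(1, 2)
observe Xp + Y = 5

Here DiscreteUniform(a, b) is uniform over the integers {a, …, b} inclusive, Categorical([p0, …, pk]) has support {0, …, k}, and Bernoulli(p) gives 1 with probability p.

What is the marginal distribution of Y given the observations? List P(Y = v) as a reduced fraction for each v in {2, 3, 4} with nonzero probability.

P(Y=3) = 21/74, P(Y=4) = 53/74

Enumerate traces; 36 have nonzero weight after conditioning:
  (U=0, W=2, X=1, V=0, Y=4, Z=1) weight 4/441
  (U=0, W=2, X=1, V=0, Y=4, Z=2) weight 4/441
  (U=0, W=2, X=1, V=1, Y=4, Z=1) weight 4/441
  (U=0, W=2, X=1, V=1, Y=4, Z=2) weight 4/441
  (U=0, W=2, X=1, V=2, Y=4, Z=1) weight 4/441
  (U=0, W=2, X=1, V=2, Y=4, Z=2) weight 4/441
  (U=0, W=3, X=1, V=0, Y=4, Z=1) weight 4/441
  (U=0, W=3, X=1, V=0, Y=4, Z=2) weight 4/441
  (U=1, W=2, X=1, V=0, Y=3, Z=1) weight 1/168
  … 27 more
Group by Y:
  weight(Y=3) = 1/14
  weight(Y=4) = 53/294
Total weight = 1/14 + 53/294 = 37/147
P(Y=3 | obs) = 1/14 / 37/147 = 21/74
P(Y=4 | obs) = 53/294 / 37/147 = 53/74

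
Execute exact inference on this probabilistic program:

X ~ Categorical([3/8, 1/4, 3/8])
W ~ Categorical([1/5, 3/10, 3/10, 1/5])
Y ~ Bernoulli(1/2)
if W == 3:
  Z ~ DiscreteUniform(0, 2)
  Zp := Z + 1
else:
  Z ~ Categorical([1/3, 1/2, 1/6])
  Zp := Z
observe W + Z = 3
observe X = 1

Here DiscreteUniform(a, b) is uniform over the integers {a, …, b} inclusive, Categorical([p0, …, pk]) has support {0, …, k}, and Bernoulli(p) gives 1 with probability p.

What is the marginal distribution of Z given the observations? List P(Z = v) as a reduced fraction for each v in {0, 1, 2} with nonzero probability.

P(Z=0) = 1/4, P(Z=1) = 9/16, P(Z=2) = 3/16

Enumerate traces; 6 have nonzero weight after conditioning:
  (X=1, W=1, Y=0, Z=2) weight 1/160
  (X=1, W=1, Y=1, Z=2) weight 1/160
  (X=1, W=2, Y=0, Z=1) weight 3/160
  (X=1, W=2, Y=1, Z=1) weight 3/160
  (X=1, W=3, Y=0, Z=0) weight 1/120
  (X=1, W=3, Y=1, Z=0) weight 1/120
Group by Z:
  weight(Z=0) = 1/60
  weight(Z=1) = 3/80
  weight(Z=2) = 1/80
Total weight = 1/60 + 3/80 + 1/80 = 1/15
P(Z=0 | obs) = 1/60 / 1/15 = 1/4
P(Z=1 | obs) = 3/80 / 1/15 = 9/16
P(Z=2 | obs) = 1/80 / 1/15 = 3/16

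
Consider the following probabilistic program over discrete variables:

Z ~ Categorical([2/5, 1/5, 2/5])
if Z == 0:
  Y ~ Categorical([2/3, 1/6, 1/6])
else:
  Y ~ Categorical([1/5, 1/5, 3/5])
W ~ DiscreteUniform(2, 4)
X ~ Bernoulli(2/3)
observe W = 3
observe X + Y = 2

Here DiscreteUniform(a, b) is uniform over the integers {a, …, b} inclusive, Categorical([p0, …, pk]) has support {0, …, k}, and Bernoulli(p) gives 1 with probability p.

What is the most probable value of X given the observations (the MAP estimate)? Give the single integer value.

argmax_v P(X = v | obs) = 0

Enumerate traces; 6 have nonzero weight after conditioning:
  (Z=0, Y=1, W=3, X=1) weight 2/135
  (Z=0, Y=2, W=3, X=0) weight 1/135
  (Z=1, Y=1, W=3, X=1) weight 2/225
  (Z=1, Y=2, W=3, X=0) weight 1/75
  (Z=2, Y=1, W=3, X=1) weight 4/225
  (Z=2, Y=2, W=3, X=0) weight 2/75
Group by X:
  weight(X=0) = 32/675
  weight(X=1) = 28/675
Total weight = 32/675 + 28/675 = 4/45
P(X=0 | obs) = 32/675 / 4/45 = 8/15
P(X=1 | obs) = 28/675 / 4/45 = 7/15
argmax = 0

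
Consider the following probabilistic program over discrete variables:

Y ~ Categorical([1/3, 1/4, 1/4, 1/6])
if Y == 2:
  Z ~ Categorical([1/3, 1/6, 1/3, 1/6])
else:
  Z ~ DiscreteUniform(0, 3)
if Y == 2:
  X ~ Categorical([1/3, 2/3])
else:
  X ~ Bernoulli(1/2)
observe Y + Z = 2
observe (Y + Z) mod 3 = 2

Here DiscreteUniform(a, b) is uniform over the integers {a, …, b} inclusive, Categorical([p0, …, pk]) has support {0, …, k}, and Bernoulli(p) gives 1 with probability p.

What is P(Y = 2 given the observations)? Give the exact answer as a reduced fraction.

P(Y = 2 | obs) = 4/11

Enumerate traces; 6 have nonzero weight after conditioning:
  (Y=0, Z=2, X=0) weight 1/24
  (Y=0, Z=2, X=1) weight 1/24
  (Y=1, Z=1, X=0) weight 1/32
  (Y=1, Z=1, X=1) weight 1/32
  (Y=2, Z=0, X=0) weight 1/36
  (Y=2, Z=0, X=1) weight 1/18
Group by Y:
  weight(Y=0) = 1/12
  weight(Y=1) = 1/16
  weight(Y=2) = 1/12
Total weight = 1/12 + 1/16 + 1/12 = 11/48
P(Y=0 | obs) = 1/12 / 11/48 = 4/11
P(Y=1 | obs) = 1/16 / 11/48 = 3/11
P(Y=2 | obs) = 1/12 / 11/48 = 4/11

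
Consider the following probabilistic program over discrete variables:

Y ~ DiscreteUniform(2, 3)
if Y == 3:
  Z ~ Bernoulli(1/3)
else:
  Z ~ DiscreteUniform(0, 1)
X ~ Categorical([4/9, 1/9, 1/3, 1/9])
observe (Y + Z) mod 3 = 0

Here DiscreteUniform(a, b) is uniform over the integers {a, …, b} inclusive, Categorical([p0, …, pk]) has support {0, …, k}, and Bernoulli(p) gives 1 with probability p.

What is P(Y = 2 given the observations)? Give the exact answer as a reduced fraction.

P(Y = 2 | obs) = 3/7

Enumerate traces; 8 have nonzero weight after conditioning:
  (Y=2, Z=1, X=0) weight 1/9
  (Y=2, Z=1, X=1) weight 1/36
  (Y=2, Z=1, X=2) weight 1/12
  (Y=2, Z=1, X=3) weight 1/36
  (Y=3, Z=0, X=0) weight 4/27
  (Y=3, Z=0, X=1) weight 1/27
  (Y=3, Z=0, X=2) weight 1/9
  (Y=3, Z=0, X=3) weight 1/27
Group by Y:
  weight(Y=2) = 1/4
  weight(Y=3) = 1/3
Total weight = 1/4 + 1/3 = 7/12
P(Y=2 | obs) = 1/4 / 7/12 = 3/7
P(Y=3 | obs) = 1/3 / 7/12 = 4/7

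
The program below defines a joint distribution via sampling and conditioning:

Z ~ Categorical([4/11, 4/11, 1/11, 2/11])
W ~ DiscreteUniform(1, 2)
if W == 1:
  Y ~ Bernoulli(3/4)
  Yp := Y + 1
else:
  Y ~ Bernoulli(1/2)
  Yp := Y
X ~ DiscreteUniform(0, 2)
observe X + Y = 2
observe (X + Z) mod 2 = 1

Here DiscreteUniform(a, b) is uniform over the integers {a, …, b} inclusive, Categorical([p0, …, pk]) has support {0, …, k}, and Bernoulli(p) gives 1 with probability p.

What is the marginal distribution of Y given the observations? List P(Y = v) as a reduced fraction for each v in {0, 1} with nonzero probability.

P(Y=0) = 18/43, P(Y=1) = 25/43

Enumerate traces; 8 have nonzero weight after conditioning:
  (Z=0, W=1, Y=1, X=1) weight 1/22
  (Z=0, W=2, Y=1, X=1) weight 1/33
  (Z=1, W=1, Y=0, X=2) weight 1/66
  (Z=1, W=2, Y=0, X=2) weight 1/33
  (Z=2, W=1, Y=1, X=1) weight 1/88
  (Z=2, W=2, Y=1, X=1) weight 1/132
  (Z=3, W=1, Y=0, X=2) weight 1/132
  (Z=3, W=2, Y=0, X=2) weight 1/66
Group by Y:
  weight(Y=0) = 3/44
  weight(Y=1) = 25/264
Total weight = 3/44 + 25/264 = 43/264
P(Y=0 | obs) = 3/44 / 43/264 = 18/43
P(Y=1 | obs) = 25/264 / 43/264 = 25/43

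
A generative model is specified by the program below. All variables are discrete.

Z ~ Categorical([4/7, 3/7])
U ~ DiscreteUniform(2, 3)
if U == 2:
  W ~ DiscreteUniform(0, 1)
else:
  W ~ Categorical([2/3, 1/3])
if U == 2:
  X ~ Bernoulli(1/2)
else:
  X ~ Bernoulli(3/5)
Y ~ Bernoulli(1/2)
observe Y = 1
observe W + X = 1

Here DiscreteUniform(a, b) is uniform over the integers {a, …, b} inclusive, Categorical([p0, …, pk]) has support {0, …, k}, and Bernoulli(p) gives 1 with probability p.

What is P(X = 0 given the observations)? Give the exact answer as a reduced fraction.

P(X = 0 | obs) = 23/62

Enumerate traces; 8 have nonzero weight after conditioning:
  (Z=0, U=2, W=0, X=1, Y=1) weight 1/28
  (Z=0, U=2, W=1, X=0, Y=1) weight 1/28
  (Z=0, U=3, W=0, X=1, Y=1) weight 2/35
  (Z=0, U=3, W=1, X=0, Y=1) weight 2/105
  (Z=1, U=2, W=0, X=1, Y=1) weight 3/112
  (Z=1, U=2, W=1, X=0, Y=1) weight 3/112
  (Z=1, U=3, W=0, X=1, Y=1) weight 3/70
  (Z=1, U=3, W=1, X=0, Y=1) weight 1/70
Group by X:
  weight(X=0) = 23/240
  weight(X=1) = 13/80
Total weight = 23/240 + 13/80 = 31/120
P(X=0 | obs) = 23/240 / 31/120 = 23/62
P(X=1 | obs) = 13/80 / 31/120 = 39/62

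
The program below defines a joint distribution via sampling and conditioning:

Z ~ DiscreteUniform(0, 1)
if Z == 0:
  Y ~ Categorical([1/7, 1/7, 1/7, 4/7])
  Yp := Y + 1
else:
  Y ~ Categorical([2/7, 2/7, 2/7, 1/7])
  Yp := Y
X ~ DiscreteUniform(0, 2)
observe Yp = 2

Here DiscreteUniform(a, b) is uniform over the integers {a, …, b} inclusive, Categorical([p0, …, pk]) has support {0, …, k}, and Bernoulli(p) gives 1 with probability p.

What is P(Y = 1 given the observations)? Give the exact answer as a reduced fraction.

P(Y = 1 | obs) = 1/3

Enumerate traces; 6 have nonzero weight after conditioning:
  (Z=0, Y=1, X=0) weight 1/42
  (Z=0, Y=1, X=1) weight 1/42
  (Z=0, Y=1, X=2) weight 1/42
  (Z=1, Y=2, X=0) weight 1/21
  (Z=1, Y=2, X=1) weight 1/21
  (Z=1, Y=2, X=2) weight 1/21
Group by Y:
  weight(Y=1) = 1/14
  weight(Y=2) = 1/7
Total weight = 1/14 + 1/7 = 3/14
P(Y=1 | obs) = 1/14 / 3/14 = 1/3
P(Y=2 | obs) = 1/7 / 3/14 = 2/3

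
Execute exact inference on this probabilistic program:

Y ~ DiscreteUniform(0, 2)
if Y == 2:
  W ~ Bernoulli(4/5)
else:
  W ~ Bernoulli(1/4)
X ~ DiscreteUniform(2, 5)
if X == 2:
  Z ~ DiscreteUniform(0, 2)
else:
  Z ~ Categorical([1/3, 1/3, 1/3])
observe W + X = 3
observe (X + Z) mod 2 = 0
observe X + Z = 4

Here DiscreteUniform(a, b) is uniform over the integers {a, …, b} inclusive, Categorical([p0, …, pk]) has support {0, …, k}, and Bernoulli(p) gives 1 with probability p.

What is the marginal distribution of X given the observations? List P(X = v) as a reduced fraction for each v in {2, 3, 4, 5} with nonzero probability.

P(X=2) = 13/30, P(X=3) = 17/30

Enumerate traces; 6 have nonzero weight after conditioning:
  (Y=0, W=0, X=3, Z=1) weight 1/48
  (Y=0, W=1, X=2, Z=2) weight 1/144
  (Y=1, W=0, X=3, Z=1) weight 1/48
  (Y=1, W=1, X=2, Z=2) weight 1/144
  (Y=2, W=0, X=3, Z=1) weight 1/180
  (Y=2, W=1, X=2, Z=2) weight 1/45
Group by X:
  weight(X=2) = 13/360
  weight(X=3) = 17/360
Total weight = 13/360 + 17/360 = 1/12
P(X=2 | obs) = 13/360 / 1/12 = 13/30
P(X=3 | obs) = 17/360 / 1/12 = 17/30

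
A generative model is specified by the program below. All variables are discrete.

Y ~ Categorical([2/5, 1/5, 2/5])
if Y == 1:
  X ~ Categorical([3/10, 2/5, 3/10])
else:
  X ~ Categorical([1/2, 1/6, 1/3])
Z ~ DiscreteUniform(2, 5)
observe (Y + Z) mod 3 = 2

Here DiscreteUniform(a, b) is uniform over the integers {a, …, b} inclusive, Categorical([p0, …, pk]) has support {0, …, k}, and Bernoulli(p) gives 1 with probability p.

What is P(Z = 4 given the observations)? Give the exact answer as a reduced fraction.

Enumerate traces; 12 have nonzero weight after conditioning:
  (Y=0, X=0, Z=2) weight 1/20
  (Y=0, X=0, Z=5) weight 1/20
  (Y=0, X=1, Z=2) weight 1/60
  (Y=0, X=1, Z=5) weight 1/60
  (Y=0, X=2, Z=2) weight 1/30
  (Y=0, X=2, Z=5) weight 1/30
  (Y=1, X=0, Z=4) weight 3/200
  (Y=1, X=1, Z=4) weight 1/50
  (Y=2, X=0, Z=3) weight 1/20
  … 3 more
Group by Z:
  weight(Z=2) = 1/10
  weight(Z=3) = 1/10
  weight(Z=4) = 1/20
  weight(Z=5) = 1/10
Total weight = 1/10 + 1/10 + 1/20 + 1/10 = 7/20
P(Z=2 | obs) = 1/10 / 7/20 = 2/7
P(Z=3 | obs) = 1/10 / 7/20 = 2/7
P(Z=4 | obs) = 1/20 / 7/20 = 1/7
P(Z=5 | obs) = 1/10 / 7/20 = 2/7

P(Z = 4 | obs) = 1/7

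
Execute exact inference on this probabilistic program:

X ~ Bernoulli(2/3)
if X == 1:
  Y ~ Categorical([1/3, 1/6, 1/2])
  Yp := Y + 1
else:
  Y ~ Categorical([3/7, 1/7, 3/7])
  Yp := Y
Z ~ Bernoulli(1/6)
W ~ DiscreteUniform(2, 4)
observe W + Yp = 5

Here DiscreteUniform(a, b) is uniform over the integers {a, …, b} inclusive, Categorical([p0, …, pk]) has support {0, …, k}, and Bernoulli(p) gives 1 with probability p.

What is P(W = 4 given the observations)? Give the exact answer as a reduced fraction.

P(W = 4 | obs) = 17/54

Enumerate traces; 10 have nonzero weight after conditioning:
  (X=0, Y=1, Z=0, W=4) weight 5/378
  (X=0, Y=1, Z=1, W=4) weight 1/378
  (X=0, Y=2, Z=0, W=3) weight 5/126
  (X=0, Y=2, Z=1, W=3) weight 1/126
  (X=1, Y=0, Z=0, W=4) weight 5/81
  (X=1, Y=0, Z=1, W=4) weight 1/81
  (X=1, Y=1, Z=0, W=3) weight 5/162
  (X=1, Y=1, Z=1, W=3) weight 1/162
  (X=1, Y=2, Z=0, W=2) weight 5/54
  … 1 more
Group by W:
  weight(W=2) = 1/9
  weight(W=3) = 16/189
  weight(W=4) = 17/189
Total weight = 1/9 + 16/189 + 17/189 = 2/7
P(W=2 | obs) = 1/9 / 2/7 = 7/18
P(W=3 | obs) = 16/189 / 2/7 = 8/27
P(W=4 | obs) = 17/189 / 2/7 = 17/54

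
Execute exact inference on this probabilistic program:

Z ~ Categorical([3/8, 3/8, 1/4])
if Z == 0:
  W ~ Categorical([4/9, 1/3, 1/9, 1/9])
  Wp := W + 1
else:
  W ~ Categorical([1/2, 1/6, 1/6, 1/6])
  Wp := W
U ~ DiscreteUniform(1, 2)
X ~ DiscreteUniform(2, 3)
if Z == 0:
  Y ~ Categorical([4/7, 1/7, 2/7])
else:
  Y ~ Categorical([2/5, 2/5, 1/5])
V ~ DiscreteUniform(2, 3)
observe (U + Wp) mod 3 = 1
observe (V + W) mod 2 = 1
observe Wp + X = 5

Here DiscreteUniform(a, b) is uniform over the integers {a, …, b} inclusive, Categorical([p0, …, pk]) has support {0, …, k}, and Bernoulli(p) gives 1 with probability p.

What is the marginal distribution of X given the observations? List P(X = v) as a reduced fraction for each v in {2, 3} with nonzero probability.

Enumerate traces; 18 have nonzero weight after conditioning:
  (Z=0, W=1, U=2, X=3, Y=0, V=2) weight 1/112
  (Z=0, W=1, U=2, X=3, Y=1, V=2) weight 1/448
  (Z=0, W=1, U=2, X=3, Y=2, V=2) weight 1/224
  (Z=0, W=2, U=1, X=2, Y=0, V=3) weight 1/336
  (Z=0, W=2, U=1, X=2, Y=1, V=3) weight 1/1344
  (Z=0, W=2, U=1, X=2, Y=2, V=3) weight 1/672
  (Z=1, W=2, U=2, X=3, Y=0, V=3) weight 1/320
  (Z=1, W=2, U=2, X=3, Y=1, V=3) weight 1/320
  … 10 more
Group by X:
  weight(X=2) = 7/384
  weight(X=3) = 11/384
Total weight = 7/384 + 11/384 = 3/64
P(X=2 | obs) = 7/384 / 3/64 = 7/18
P(X=3 | obs) = 11/384 / 3/64 = 11/18

P(X=2) = 7/18, P(X=3) = 11/18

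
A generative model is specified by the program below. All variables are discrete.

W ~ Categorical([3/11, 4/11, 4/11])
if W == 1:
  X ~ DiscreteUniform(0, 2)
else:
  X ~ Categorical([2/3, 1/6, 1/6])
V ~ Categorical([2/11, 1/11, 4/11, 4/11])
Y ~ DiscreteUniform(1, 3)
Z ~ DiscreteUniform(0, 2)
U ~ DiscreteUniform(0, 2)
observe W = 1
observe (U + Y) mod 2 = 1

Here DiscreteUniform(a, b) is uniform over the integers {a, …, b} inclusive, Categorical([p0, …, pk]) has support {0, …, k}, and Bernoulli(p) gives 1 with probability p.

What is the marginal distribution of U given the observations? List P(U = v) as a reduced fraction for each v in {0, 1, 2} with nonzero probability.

P(U=0) = 2/5, P(U=1) = 1/5, P(U=2) = 2/5

Enumerate traces; 180 have nonzero weight after conditioning:
  (W=1, X=0, V=0, Y=1, Z=0, U=0) weight 8/9801
  (W=1, X=0, V=0, Y=1, Z=0, U=2) weight 8/9801
  (W=1, X=0, V=0, Y=1, Z=1, U=0) weight 8/9801
  (W=1, X=0, V=0, Y=1, Z=1, U=2) weight 8/9801
  (W=1, X=0, V=0, Y=1, Z=2, U=0) weight 8/9801
  (W=1, X=0, V=0, Y=1, Z=2, U=2) weight 8/9801
  (W=1, X=0, V=0, Y=2, Z=0, U=1) weight 8/9801
  (W=1, X=0, V=0, Y=2, Z=1, U=1) weight 8/9801
  … 172 more
Group by U:
  weight(U=0) = 8/99
  weight(U=1) = 4/99
  weight(U=2) = 8/99
Total weight = 8/99 + 4/99 + 8/99 = 20/99
P(U=0 | obs) = 8/99 / 20/99 = 2/5
P(U=1 | obs) = 4/99 / 20/99 = 1/5
P(U=2 | obs) = 8/99 / 20/99 = 2/5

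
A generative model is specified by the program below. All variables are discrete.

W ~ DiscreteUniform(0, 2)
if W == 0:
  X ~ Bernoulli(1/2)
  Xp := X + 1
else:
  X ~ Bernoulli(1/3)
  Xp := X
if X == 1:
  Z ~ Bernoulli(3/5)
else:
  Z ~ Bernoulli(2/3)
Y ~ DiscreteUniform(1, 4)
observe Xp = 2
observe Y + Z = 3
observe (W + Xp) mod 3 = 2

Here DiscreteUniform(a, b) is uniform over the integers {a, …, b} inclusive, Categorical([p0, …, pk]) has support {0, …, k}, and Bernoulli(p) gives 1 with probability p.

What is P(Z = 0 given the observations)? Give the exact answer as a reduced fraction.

P(Z = 0 | obs) = 2/5

Enumerate traces; 2 have nonzero weight after conditioning:
  (W=0, X=1, Z=0, Y=3) weight 1/60
  (W=0, X=1, Z=1, Y=2) weight 1/40
Group by Z:
  weight(Z=0) = 1/60
  weight(Z=1) = 1/40
Total weight = 1/60 + 1/40 = 1/24
P(Z=0 | obs) = 1/60 / 1/24 = 2/5
P(Z=1 | obs) = 1/40 / 1/24 = 3/5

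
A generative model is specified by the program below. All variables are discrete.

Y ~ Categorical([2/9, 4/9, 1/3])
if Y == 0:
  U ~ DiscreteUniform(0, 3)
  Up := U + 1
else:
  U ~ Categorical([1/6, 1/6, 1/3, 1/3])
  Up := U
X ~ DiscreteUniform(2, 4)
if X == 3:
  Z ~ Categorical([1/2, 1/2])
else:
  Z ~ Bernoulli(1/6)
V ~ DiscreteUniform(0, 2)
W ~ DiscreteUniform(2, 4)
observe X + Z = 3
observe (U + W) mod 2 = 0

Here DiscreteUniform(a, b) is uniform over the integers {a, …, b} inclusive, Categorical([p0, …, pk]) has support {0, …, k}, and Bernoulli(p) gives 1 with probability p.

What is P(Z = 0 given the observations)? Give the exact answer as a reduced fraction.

P(Z = 0 | obs) = 3/4

Enumerate traces; 108 have nonzero weight after conditioning:
  (Y=0, U=0, X=2, Z=1, V=0, W=2) weight 1/2916
  (Y=0, U=0, X=2, Z=1, V=0, W=4) weight 1/2916
  (Y=0, U=0, X=2, Z=1, V=1, W=2) weight 1/2916
  (Y=0, U=0, X=2, Z=1, V=1, W=4) weight 1/2916
  (Y=0, U=0, X=2, Z=1, V=2, W=2) weight 1/2916
  (Y=0, U=0, X=2, Z=1, V=2, W=4) weight 1/2916
  (Y=0, U=0, X=3, Z=0, V=0, W=2) weight 1/972
  (Y=0, U=0, X=3, Z=0, V=0, W=4) weight 1/972
  … 100 more
Group by Z:
  weight(Z=0) = 1/12
  weight(Z=1) = 1/36
Total weight = 1/12 + 1/36 = 1/9
P(Z=0 | obs) = 1/12 / 1/9 = 3/4
P(Z=1 | obs) = 1/36 / 1/9 = 1/4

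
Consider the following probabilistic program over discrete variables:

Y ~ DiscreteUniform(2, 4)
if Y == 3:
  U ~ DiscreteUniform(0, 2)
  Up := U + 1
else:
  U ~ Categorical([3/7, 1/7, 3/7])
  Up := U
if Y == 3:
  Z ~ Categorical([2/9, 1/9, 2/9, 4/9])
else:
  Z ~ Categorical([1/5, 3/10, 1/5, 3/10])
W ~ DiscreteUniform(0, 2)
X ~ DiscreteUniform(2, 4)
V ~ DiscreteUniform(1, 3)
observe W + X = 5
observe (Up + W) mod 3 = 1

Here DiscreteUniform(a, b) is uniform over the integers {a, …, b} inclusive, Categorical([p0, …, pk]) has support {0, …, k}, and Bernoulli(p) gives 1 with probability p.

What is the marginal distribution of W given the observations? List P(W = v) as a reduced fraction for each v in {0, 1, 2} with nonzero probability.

P(W=1) = 1/2, P(W=2) = 1/2

Enumerate traces; 72 have nonzero weight after conditioning:
  (Y=2, U=0, Z=0, W=1, X=4, V=1) weight 1/945
  (Y=2, U=0, Z=0, W=1, X=4, V=2) weight 1/945
  (Y=2, U=0, Z=0, W=1, X=4, V=3) weight 1/945
  (Y=2, U=0, Z=1, W=1, X=4, V=1) weight 1/630
  (Y=2, U=0, Z=1, W=1, X=4, V=2) weight 1/630
  (Y=2, U=0, Z=1, W=1, X=4, V=3) weight 1/630
  (Y=2, U=0, Z=2, W=1, X=4, V=1) weight 1/945
  (Y=2, U=0, Z=2, W=1, X=4, V=2) weight 1/945
  (Y=2, U=2, Z=0, W=2, X=3, V=1) weight 1/945
  … 63 more
Group by W:
  weight(W=1) = 25/567
  weight(W=2) = 25/567
Total weight = 25/567 + 25/567 = 50/567
P(W=1 | obs) = 25/567 / 50/567 = 1/2
P(W=2 | obs) = 25/567 / 50/567 = 1/2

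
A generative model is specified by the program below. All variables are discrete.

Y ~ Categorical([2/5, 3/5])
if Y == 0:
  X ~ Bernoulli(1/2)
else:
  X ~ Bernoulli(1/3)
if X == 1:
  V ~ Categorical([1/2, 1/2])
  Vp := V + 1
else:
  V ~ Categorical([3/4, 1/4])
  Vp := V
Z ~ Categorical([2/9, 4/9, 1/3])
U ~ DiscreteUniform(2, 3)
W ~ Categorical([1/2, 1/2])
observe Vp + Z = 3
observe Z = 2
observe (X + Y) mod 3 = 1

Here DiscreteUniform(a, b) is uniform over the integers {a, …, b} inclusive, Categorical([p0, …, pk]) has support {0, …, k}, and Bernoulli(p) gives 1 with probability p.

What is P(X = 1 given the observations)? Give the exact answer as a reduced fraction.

P(X = 1 | obs) = 1/2

Enumerate traces; 8 have nonzero weight after conditioning:
  (Y=0, X=1, V=0, Z=2, U=2, W=0) weight 1/120
  (Y=0, X=1, V=0, Z=2, U=2, W=1) weight 1/120
  (Y=0, X=1, V=0, Z=2, U=3, W=0) weight 1/120
  (Y=0, X=1, V=0, Z=2, U=3, W=1) weight 1/120
  (Y=1, X=0, V=1, Z=2, U=2, W=0) weight 1/120
  (Y=1, X=0, V=1, Z=2, U=2, W=1) weight 1/120
  (Y=1, X=0, V=1, Z=2, U=3, W=0) weight 1/120
  (Y=1, X=0, V=1, Z=2, U=3, W=1) weight 1/120
Group by X:
  weight(X=0) = 1/30
  weight(X=1) = 1/30
Total weight = 1/30 + 1/30 = 1/15
P(X=0 | obs) = 1/30 / 1/15 = 1/2
P(X=1 | obs) = 1/30 / 1/15 = 1/2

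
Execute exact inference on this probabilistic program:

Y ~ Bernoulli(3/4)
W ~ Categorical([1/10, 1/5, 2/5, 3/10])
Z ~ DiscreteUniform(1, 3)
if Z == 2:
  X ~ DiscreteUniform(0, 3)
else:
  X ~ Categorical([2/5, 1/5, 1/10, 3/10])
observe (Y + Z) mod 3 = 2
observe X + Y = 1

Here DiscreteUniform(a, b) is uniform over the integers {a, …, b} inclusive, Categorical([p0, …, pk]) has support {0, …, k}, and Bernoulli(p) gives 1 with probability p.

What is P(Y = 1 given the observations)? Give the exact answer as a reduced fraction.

Enumerate traces; 8 have nonzero weight after conditioning:
  (Y=0, W=0, Z=2, X=1) weight 1/480
  (Y=0, W=1, Z=2, X=1) weight 1/240
  (Y=0, W=2, Z=2, X=1) weight 1/120
  (Y=0, W=3, Z=2, X=1) weight 1/160
  (Y=1, W=0, Z=1, X=0) weight 1/100
  (Y=1, W=1, Z=1, X=0) weight 1/50
  (Y=1, W=2, Z=1, X=0) weight 1/25
  (Y=1, W=3, Z=1, X=0) weight 3/100
Group by Y:
  weight(Y=0) = 1/48
  weight(Y=1) = 1/10
Total weight = 1/48 + 1/10 = 29/240
P(Y=0 | obs) = 1/48 / 29/240 = 5/29
P(Y=1 | obs) = 1/10 / 29/240 = 24/29

P(Y = 1 | obs) = 24/29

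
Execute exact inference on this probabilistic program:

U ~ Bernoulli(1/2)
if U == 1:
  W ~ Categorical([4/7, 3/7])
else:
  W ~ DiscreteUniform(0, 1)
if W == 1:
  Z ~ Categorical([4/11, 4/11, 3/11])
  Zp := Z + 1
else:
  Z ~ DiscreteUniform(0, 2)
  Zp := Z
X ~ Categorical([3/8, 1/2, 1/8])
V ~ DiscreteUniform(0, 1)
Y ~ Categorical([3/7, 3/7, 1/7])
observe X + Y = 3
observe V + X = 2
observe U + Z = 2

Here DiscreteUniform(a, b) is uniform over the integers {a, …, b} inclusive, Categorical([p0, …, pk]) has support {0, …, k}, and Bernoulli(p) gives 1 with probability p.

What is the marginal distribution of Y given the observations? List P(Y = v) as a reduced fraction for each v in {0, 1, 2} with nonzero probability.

P(Y=1) = 3/7, P(Y=2) = 4/7

Enumerate traces; 8 have nonzero weight after conditioning:
  (U=0, W=0, Z=2, X=1, V=1, Y=2) weight 1/336
  (U=0, W=0, Z=2, X=2, V=0, Y=1) weight 1/448
  (U=0, W=1, Z=2, X=1, V=1, Y=2) weight 3/1232
  (U=0, W=1, Z=2, X=2, V=0, Y=1) weight 9/4928
  (U=1, W=0, Z=1, X=1, V=1, Y=2) weight 1/294
  (U=1, W=0, Z=1, X=2, V=0, Y=1) weight 1/392
  (U=1, W=1, Z=1, X=1, V=1, Y=2) weight 3/1078
  (U=1, W=1, Z=1, X=2, V=0, Y=1) weight 9/4312
Group by Y:
  weight(Y=1) = 75/8624
  weight(Y=2) = 25/2156
Total weight = 75/8624 + 25/2156 = 25/1232
P(Y=1 | obs) = 75/8624 / 25/1232 = 3/7
P(Y=2 | obs) = 25/2156 / 25/1232 = 4/7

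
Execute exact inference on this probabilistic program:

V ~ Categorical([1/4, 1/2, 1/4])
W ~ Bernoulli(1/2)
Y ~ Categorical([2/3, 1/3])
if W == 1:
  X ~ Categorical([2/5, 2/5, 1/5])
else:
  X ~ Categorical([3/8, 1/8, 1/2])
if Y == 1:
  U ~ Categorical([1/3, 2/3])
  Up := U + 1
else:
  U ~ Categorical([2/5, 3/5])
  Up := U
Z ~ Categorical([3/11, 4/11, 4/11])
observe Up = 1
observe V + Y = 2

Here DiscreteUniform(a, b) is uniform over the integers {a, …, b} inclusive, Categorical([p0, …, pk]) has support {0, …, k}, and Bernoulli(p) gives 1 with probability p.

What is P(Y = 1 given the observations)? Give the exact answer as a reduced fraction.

P(Y = 1 | obs) = 5/14

Enumerate traces; 36 have nonzero weight after conditioning:
  (V=1, W=0, Y=1, X=0, U=0, Z=0) weight 1/352
  (V=1, W=0, Y=1, X=0, U=0, Z=1) weight 1/264
  (V=1, W=0, Y=1, X=0, U=0, Z=2) weight 1/264
  (V=1, W=0, Y=1, X=1, U=0, Z=0) weight 1/1056
  (V=1, W=0, Y=1, X=1, U=0, Z=1) weight 1/792
  (V=1, W=0, Y=1, X=1, U=0, Z=2) weight 1/792
  (V=1, W=0, Y=1, X=2, U=0, Z=0) weight 1/264
  (V=1, W=0, Y=1, X=2, U=0, Z=1) weight 1/198
  (V=2, W=0, Y=0, X=0, U=1, Z=0) weight 9/1760
  … 27 more
Group by Y:
  weight(Y=0) = 1/10
  weight(Y=1) = 1/18
Total weight = 1/10 + 1/18 = 7/45
P(Y=0 | obs) = 1/10 / 7/45 = 9/14
P(Y=1 | obs) = 1/18 / 7/45 = 5/14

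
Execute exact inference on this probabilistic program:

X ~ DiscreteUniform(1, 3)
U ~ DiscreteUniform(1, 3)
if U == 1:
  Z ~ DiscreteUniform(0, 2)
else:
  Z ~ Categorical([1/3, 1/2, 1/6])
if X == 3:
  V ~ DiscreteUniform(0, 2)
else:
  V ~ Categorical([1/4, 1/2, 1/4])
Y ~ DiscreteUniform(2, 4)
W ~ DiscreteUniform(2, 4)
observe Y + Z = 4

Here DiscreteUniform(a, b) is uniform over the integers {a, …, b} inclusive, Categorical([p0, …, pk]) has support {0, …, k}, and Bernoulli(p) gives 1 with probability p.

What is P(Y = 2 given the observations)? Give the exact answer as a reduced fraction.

Enumerate traces; 243 have nonzero weight after conditioning:
  (X=1, U=1, Z=0, V=0, Y=4, W=2) weight 1/972
  (X=1, U=1, Z=0, V=0, Y=4, W=3) weight 1/972
  (X=1, U=1, Z=0, V=0, Y=4, W=4) weight 1/972
  (X=1, U=1, Z=0, V=1, Y=4, W=2) weight 1/486
  (X=1, U=1, Z=0, V=1, Y=4, W=3) weight 1/486
  (X=1, U=1, Z=0, V=1, Y=4, W=4) weight 1/486
  (X=1, U=1, Z=0, V=2, Y=4, W=2) weight 1/972
  (X=1, U=1, Z=0, V=2, Y=4, W=3) weight 1/972
  (X=1, U=1, Z=1, V=0, Y=3, W=2) weight 1/972
  (X=1, U=1, Z=2, V=0, Y=2, W=2) weight 1/972
  … 233 more
Group by Y:
  weight(Y=2) = 2/27
  weight(Y=3) = 4/27
  weight(Y=4) = 1/9
Total weight = 2/27 + 4/27 + 1/9 = 1/3
P(Y=2 | obs) = 2/27 / 1/3 = 2/9
P(Y=3 | obs) = 4/27 / 1/3 = 4/9
P(Y=4 | obs) = 1/9 / 1/3 = 1/3

P(Y = 2 | obs) = 2/9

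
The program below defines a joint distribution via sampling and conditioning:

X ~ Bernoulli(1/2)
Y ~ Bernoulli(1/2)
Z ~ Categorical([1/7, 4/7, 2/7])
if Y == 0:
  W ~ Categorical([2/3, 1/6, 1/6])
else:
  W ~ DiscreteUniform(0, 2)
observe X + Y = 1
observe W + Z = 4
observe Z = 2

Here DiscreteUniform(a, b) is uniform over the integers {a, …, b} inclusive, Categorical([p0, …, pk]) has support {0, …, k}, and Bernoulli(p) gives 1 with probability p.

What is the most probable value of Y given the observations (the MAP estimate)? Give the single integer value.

Enumerate traces; 2 have nonzero weight after conditioning:
  (X=0, Y=1, Z=2, W=2) weight 1/42
  (X=1, Y=0, Z=2, W=2) weight 1/84
Group by Y:
  weight(Y=0) = 1/84
  weight(Y=1) = 1/42
Total weight = 1/84 + 1/42 = 1/28
P(Y=0 | obs) = 1/84 / 1/28 = 1/3
P(Y=1 | obs) = 1/42 / 1/28 = 2/3
argmax = 1

argmax_v P(Y = v | obs) = 1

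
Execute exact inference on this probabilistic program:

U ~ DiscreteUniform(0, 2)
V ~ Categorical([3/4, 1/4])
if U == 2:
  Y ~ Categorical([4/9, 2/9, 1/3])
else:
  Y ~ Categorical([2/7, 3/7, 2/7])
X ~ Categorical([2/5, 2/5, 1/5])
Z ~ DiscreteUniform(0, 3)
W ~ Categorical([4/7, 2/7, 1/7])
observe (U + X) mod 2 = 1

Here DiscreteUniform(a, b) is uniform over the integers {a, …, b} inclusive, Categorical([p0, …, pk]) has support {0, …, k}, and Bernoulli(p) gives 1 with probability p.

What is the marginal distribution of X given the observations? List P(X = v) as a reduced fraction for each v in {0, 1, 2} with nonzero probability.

Enumerate traces; 288 have nonzero weight after conditioning:
  (U=0, V=0, Y=0, X=1, Z=0, W=0) weight 1/245
  (U=0, V=0, Y=0, X=1, Z=0, W=1) weight 1/490
  (U=0, V=0, Y=0, X=1, Z=0, W=2) weight 1/980
  (U=0, V=0, Y=0, X=1, Z=1, W=0) weight 1/245
  (U=0, V=0, Y=0, X=1, Z=1, W=1) weight 1/490
  (U=0, V=0, Y=0, X=1, Z=1, W=2) weight 1/980
  (U=0, V=0, Y=0, X=1, Z=2, W=0) weight 1/245
  (U=0, V=0, Y=0, X=1, Z=2, W=1) weight 1/490
  (U=1, V=0, Y=0, X=0, Z=0, W=0) weight 1/245
  (U=1, V=0, Y=0, X=2, Z=0, W=0) weight 1/490
  … 278 more
Group by X:
  weight(X=0) = 2/15
  weight(X=1) = 4/15
  weight(X=2) = 1/15
Total weight = 2/15 + 4/15 + 1/15 = 7/15
P(X=0 | obs) = 2/15 / 7/15 = 2/7
P(X=1 | obs) = 4/15 / 7/15 = 4/7
P(X=2 | obs) = 1/15 / 7/15 = 1/7

P(X=0) = 2/7, P(X=1) = 4/7, P(X=2) = 1/7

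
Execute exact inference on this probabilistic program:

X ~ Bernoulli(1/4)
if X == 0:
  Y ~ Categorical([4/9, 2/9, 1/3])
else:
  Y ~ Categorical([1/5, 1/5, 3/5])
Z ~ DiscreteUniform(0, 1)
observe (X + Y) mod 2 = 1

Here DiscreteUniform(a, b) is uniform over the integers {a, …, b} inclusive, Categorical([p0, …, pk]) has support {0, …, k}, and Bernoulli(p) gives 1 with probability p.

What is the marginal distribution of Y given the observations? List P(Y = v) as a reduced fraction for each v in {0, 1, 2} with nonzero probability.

P(Y=0) = 3/22, P(Y=1) = 5/11, P(Y=2) = 9/22

Enumerate traces; 6 have nonzero weight after conditioning:
  (X=0, Y=1, Z=0) weight 1/12
  (X=0, Y=1, Z=1) weight 1/12
  (X=1, Y=0, Z=0) weight 1/40
  (X=1, Y=0, Z=1) weight 1/40
  (X=1, Y=2, Z=0) weight 3/40
  (X=1, Y=2, Z=1) weight 3/40
Group by Y:
  weight(Y=0) = 1/20
  weight(Y=1) = 1/6
  weight(Y=2) = 3/20
Total weight = 1/20 + 1/6 + 3/20 = 11/30
P(Y=0 | obs) = 1/20 / 11/30 = 3/22
P(Y=1 | obs) = 1/6 / 11/30 = 5/11
P(Y=2 | obs) = 3/20 / 11/30 = 9/22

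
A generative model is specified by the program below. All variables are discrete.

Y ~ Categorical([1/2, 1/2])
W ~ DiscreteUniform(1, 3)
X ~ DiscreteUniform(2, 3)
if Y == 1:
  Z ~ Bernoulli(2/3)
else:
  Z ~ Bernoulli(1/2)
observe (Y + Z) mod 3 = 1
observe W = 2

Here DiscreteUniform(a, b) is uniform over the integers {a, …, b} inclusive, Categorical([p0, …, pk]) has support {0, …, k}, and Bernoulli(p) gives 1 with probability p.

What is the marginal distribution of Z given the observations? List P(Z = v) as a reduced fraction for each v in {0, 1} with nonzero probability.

P(Z=0) = 2/5, P(Z=1) = 3/5

Enumerate traces; 4 have nonzero weight after conditioning:
  (Y=0, W=2, X=2, Z=1) weight 1/24
  (Y=0, W=2, X=3, Z=1) weight 1/24
  (Y=1, W=2, X=2, Z=0) weight 1/36
  (Y=1, W=2, X=3, Z=0) weight 1/36
Group by Z:
  weight(Z=0) = 1/18
  weight(Z=1) = 1/12
Total weight = 1/18 + 1/12 = 5/36
P(Z=0 | obs) = 1/18 / 5/36 = 2/5
P(Z=1 | obs) = 1/12 / 5/36 = 3/5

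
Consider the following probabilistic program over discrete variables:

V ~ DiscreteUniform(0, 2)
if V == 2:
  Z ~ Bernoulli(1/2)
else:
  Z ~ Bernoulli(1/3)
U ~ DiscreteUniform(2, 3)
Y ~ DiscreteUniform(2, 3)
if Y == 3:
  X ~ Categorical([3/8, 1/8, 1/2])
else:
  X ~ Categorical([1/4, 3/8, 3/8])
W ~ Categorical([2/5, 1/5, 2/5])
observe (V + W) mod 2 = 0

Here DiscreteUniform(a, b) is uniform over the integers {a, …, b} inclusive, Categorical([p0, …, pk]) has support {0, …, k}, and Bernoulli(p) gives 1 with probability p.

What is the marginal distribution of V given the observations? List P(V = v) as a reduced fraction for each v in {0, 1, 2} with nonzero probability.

P(V=0) = 4/9, P(V=1) = 1/9, P(V=2) = 4/9

Enumerate traces; 120 have nonzero weight after conditioning:
  (V=0, Z=0, U=2, Y=2, X=0, W=0) weight 1/180
  (V=0, Z=0, U=2, Y=2, X=0, W=2) weight 1/180
  (V=0, Z=0, U=2, Y=2, X=1, W=0) weight 1/120
  (V=0, Z=0, U=2, Y=2, X=1, W=2) weight 1/120
  (V=0, Z=0, U=2, Y=2, X=2, W=0) weight 1/120
  (V=0, Z=0, U=2, Y=2, X=2, W=2) weight 1/120
  (V=0, Z=0, U=2, Y=3, X=0, W=0) weight 1/120
  (V=0, Z=0, U=2, Y=3, X=0, W=2) weight 1/120
  (V=1, Z=0, U=2, Y=2, X=0, W=1) weight 1/360
  (V=2, Z=0, U=2, Y=2, X=0, W=0) weight 1/240
  … 110 more
Group by V:
  weight(V=0) = 4/15
  weight(V=1) = 1/15
  weight(V=2) = 4/15
Total weight = 4/15 + 1/15 + 4/15 = 3/5
P(V=0 | obs) = 4/15 / 3/5 = 4/9
P(V=1 | obs) = 1/15 / 3/5 = 1/9
P(V=2 | obs) = 4/15 / 3/5 = 4/9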